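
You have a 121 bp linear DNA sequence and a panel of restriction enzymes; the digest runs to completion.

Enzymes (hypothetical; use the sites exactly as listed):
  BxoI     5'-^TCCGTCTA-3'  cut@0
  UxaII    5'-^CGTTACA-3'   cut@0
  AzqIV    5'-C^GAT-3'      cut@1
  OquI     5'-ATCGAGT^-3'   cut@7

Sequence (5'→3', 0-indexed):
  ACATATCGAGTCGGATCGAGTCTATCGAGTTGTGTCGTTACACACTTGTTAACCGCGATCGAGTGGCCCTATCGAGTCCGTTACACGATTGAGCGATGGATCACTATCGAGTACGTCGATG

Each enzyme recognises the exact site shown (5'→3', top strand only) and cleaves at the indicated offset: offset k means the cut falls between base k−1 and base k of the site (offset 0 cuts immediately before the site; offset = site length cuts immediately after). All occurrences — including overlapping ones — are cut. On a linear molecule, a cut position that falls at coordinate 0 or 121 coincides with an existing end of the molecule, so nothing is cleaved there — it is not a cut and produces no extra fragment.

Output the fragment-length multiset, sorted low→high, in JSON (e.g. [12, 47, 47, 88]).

Per-enzyme occurrences:
  BxoI (TCCGTCTA, off=0): no sites
  UxaII (CGTTACA, off=0): starts [35, 78] → cuts [35, 78]
  AzqIV (CGAT, off=1): starts [55, 85, 93, 116] → cuts [56, 86, 94, 117]
  OquI (ATCGAGT, off=7): starts [4, 14, 23, 57, 70, 105] → cuts [11, 21, 30, 64, 77, 112]

Pooled cuts: [11, 21, 30, 35, 56, 64, 77, 78, 86, 94, 112, 117]

Fragments:
  [0,11): 11 bp
  [11,21): 10 bp
  [21,30): 9 bp
  [30,35): 5 bp
  [35,56): 21 bp
  [56,64): 8 bp
  [64,77): 13 bp
  [77,78): 1 bp
  [78,86): 8 bp
  [86,94): 8 bp
  [94,112): 18 bp
  [112,117): 5 bp
  [117,121): 4 bp

[1,4,5,5,8,8,8,9,10,11,13,18,21]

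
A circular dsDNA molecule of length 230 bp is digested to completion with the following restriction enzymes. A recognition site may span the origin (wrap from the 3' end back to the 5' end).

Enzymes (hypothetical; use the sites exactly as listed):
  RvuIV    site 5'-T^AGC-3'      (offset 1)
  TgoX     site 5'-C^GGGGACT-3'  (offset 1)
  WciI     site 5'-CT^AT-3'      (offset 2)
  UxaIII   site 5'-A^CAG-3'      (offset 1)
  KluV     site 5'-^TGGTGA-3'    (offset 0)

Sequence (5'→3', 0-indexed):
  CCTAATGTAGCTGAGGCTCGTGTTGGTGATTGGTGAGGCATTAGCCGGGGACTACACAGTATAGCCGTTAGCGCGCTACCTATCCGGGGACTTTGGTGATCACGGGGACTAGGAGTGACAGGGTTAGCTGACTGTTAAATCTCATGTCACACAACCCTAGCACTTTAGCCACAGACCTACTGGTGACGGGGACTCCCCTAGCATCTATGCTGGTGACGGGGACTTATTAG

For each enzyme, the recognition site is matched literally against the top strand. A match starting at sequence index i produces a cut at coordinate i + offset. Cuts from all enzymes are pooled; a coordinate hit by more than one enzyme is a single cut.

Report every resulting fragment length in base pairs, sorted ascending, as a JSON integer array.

Per-enzyme occurrences:
  RvuIV (TAGC, off=1): starts [7, 41, 61, 68, 124, 157, 165, 198, 227] → cuts [8, 42, 62, 69, 125, 158, 166, 199, 228]
  TgoX (CGGGGACT, off=1): starts [45, 84, 102, 186, 216] → cuts [46, 85, 103, 187, 217]
  WciI (CTAT, off=2): starts [79, 204] → cuts [81, 206]
  UxaIII (ACAG, off=1): starts [55, 117, 170] → cuts [56, 118, 171]
  KluV (TGGTGA, off=0): starts [23, 30, 93, 180, 210] → cuts [23, 30, 93, 180, 210]

All cut coordinates (distinct, sorted): [8, 23, 30, 42, 46, 56, 62, 69, 81, 85, 93, 103, 118, 125, 158, 166, 171, 180, 187, 199, 206, 210, 217, 228]

Fragment lengths:
  8→23: 15 bp
  23→30: 7 bp
  30→42: 12 bp
  42→46: 4 bp
  46→56: 10 bp
  56→62: 6 bp
  62→69: 7 bp
  69→81: 12 bp
  81→85: 4 bp
  85→93: 8 bp
  93→103: 10 bp
  103→118: 15 bp
  118→125: 7 bp
  125→158: 33 bp
  158→166: 8 bp
  166→171: 5 bp
  171→180: 9 bp
  180→187: 7 bp
  187→199: 12 bp
  199→206: 7 bp
  206→210: 4 bp
  210→217: 7 bp
  217→228: 11 bp
  228→8 (wrap): 230-228+8 = 10 bp

[4,4,4,5,6,7,7,7,7,7,7,8,8,9,10,10,10,11,12,12,12,15,15,33]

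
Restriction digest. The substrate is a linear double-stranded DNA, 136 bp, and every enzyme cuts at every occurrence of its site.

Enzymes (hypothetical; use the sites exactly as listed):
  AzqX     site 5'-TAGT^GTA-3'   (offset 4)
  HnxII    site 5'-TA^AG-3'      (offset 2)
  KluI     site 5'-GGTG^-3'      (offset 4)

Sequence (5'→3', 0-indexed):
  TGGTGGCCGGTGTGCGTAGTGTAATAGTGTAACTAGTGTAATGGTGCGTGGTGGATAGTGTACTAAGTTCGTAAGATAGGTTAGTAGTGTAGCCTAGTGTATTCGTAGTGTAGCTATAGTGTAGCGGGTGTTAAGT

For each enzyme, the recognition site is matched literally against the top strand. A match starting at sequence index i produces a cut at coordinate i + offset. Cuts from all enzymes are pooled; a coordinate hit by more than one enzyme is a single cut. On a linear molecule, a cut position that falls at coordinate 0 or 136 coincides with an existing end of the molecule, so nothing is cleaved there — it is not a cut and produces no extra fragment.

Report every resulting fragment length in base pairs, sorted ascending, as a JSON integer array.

Site scan:
  AzqX (TAGTGTA, off=4): starts [16, 24, 33, 55, 84, 94, 105, 116] → cuts [20, 28, 37, 59, 88, 98, 109, 120]
  HnxII (TAAG, off=2): starts [63, 71, 131] → cuts [65, 73, 133]
  KluI (GGTG, off=4): starts [1, 8, 42, 49, 126] → cuts [5, 12, 46, 53, 130]

All cut coordinates (distinct, sorted): [5, 12, 20, 28, 37, 46, 53, 59, 65, 73, 88, 98, 109, 120, 130, 133]

Fragments:
  [0,5): 5 bp
  [5,12): 7 bp
  [12,20): 8 bp
  [20,28): 8 bp
  [28,37): 9 bp
  [37,46): 9 bp
  [46,53): 7 bp
  [53,59): 6 bp
  [59,65): 6 bp
  [65,73): 8 bp
  [73,88): 15 bp
  [88,98): 10 bp
  [98,109): 11 bp
  [109,120): 11 bp
  [120,130): 10 bp
  [130,133): 3 bp
  [133,136): 3 bp

[3,3,5,6,6,7,7,8,8,8,9,9,10,10,11,11,15]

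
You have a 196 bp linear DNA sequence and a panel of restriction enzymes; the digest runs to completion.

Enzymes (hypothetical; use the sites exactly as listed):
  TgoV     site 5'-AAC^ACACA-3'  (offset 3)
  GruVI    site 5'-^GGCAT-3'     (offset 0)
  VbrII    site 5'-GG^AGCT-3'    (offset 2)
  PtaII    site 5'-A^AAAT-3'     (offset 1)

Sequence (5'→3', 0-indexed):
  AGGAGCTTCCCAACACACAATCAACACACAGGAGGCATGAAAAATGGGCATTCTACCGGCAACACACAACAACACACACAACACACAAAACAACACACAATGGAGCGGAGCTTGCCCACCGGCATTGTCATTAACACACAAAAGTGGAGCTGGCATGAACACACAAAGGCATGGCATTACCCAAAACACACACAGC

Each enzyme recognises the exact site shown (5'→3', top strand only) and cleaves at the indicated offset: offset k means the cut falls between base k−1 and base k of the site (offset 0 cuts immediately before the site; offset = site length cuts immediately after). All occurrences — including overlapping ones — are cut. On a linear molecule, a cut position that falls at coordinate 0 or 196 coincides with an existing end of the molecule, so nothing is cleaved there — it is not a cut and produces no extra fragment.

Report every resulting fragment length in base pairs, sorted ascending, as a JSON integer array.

Scan for sites:
  TgoV (AACACACA, off=3): starts [11, 22, 60, 70, 79, 91, 132, 157, 184] → cuts [14, 25, 63, 73, 82, 94, 135, 160, 187]
  GruVI (GGCAT, off=0): starts [33, 46, 120, 151, 167, 172] → cuts [33, 46, 120, 151, 167, 172]
  VbrII (GGAGCT, off=2): starts [1, 106, 145] → cuts [3, 108, 147]
  PtaII (AAAAT, off=1): starts [40] → cuts [41]

All cut coordinates (distinct, sorted): [3, 14, 25, 33, 41, 46, 63, 73, 82, 94, 108, 120, 135, 147, 151, 160, 167, 172, 187]

Fragment lengths:
  [0,3): 3 bp
  [3,14): 11 bp
  [14,25): 11 bp
  [25,33): 8 bp
  [33,41): 8 bp
  [41,46): 5 bp
  [46,63): 17 bp
  [63,73): 10 bp
  [73,82): 9 bp
  [82,94): 12 bp
  [94,108): 14 bp
  [108,120): 12 bp
  [120,135): 15 bp
  [135,147): 12 bp
  [147,151): 4 bp
  [151,160): 9 bp
  [160,167): 7 bp
  [167,172): 5 bp
  [172,187): 15 bp
  [187,196): 9 bp

[3,4,5,5,7,8,8,9,9,9,10,11,11,12,12,12,14,15,15,17]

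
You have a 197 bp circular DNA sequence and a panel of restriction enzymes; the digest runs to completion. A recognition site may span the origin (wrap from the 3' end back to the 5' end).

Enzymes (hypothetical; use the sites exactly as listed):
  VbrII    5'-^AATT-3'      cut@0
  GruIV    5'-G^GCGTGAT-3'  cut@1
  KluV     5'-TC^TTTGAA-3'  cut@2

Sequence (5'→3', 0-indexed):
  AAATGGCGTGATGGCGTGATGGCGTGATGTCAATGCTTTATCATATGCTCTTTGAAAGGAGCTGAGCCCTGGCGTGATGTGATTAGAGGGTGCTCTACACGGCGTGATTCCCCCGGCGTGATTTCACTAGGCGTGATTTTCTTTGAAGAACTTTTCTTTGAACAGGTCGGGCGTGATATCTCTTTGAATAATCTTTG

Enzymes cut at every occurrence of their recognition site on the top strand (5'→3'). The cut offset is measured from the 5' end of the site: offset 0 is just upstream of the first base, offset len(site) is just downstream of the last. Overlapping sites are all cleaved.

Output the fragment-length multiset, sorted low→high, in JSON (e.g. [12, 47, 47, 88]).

Per-enzyme occurrences:
  VbrII (AATT, off=0): no sites
  GruIV GGCGTGAT/1: at [4, 12, 20, 70, 100, 114, 129, 169] ⇒ [5, 13, 21, 71, 101, 115, 130, 170]
  KluV TCTTTGAA/2: at [48, 139, 154, 180, 191] ⇒ [50, 141, 156, 182, 193]

Pooled cuts: [5, 13, 21, 50, 71, 101, 115, 130, 141, 156, 170, 182, 193]

Fragments:
  5→13: 8 bp
  13→21: 8 bp
  21→50: 29 bp
  50→71: 21 bp
  71→101: 30 bp
  101→115: 14 bp
  115→130: 15 bp
  130→141: 11 bp
  141→156: 15 bp
  156→170: 14 bp
  170→182: 12 bp
  182→193: 11 bp
  193→5 (wrap): 197-193+5 = 9 bp

[8,8,9,11,11,12,14,14,15,15,21,29,30]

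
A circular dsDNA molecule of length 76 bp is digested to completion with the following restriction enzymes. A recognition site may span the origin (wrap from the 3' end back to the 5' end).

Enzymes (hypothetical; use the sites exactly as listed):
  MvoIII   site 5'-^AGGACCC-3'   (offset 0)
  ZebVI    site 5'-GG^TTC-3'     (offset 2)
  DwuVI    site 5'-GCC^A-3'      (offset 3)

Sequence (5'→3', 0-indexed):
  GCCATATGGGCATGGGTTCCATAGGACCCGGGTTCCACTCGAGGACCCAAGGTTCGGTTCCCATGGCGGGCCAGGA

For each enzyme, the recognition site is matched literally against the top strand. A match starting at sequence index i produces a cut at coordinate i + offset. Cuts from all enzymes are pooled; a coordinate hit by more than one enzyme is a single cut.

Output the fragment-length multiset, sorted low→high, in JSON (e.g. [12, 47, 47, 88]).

Per-enzyme occurrences:
  MvoIII AGGACCC/0: at [22, 41] ⇒ [22, 41]
  ZebVI GGTTC/2: at [14, 30, 50, 55] ⇒ [16, 32, 52, 57]
  DwuVI GCCA/3: at [0, 69] ⇒ [3, 72]

All cut coordinates (distinct, sorted): [3, 16, 22, 32, 41, 52, 57, 72]

Fragment lengths:
  3→16: 13 bp
  16→22: 6 bp
  22→32: 10 bp
  32→41: 9 bp
  41→52: 11 bp
  52→57: 5 bp
  57→72: 15 bp
  72→3 (wrap): 76-72+3 = 7 bp

[5,6,7,9,10,11,13,15]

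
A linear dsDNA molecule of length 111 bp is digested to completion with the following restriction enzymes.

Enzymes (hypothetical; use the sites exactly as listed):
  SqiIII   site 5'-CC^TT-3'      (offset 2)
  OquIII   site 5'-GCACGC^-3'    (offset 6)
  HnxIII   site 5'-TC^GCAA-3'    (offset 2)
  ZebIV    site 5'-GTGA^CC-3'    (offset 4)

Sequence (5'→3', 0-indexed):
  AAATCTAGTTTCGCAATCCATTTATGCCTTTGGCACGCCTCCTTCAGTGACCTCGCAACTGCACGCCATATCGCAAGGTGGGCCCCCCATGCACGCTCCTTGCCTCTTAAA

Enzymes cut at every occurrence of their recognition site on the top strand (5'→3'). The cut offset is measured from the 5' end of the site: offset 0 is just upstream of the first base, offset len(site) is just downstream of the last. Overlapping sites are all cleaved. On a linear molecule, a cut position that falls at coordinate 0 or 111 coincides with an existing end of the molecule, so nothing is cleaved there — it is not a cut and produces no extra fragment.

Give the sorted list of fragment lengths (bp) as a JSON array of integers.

[3,4,4,6,8,10,12,12,12,16,24]

Per-enzyme occurrences:
  SqiIII (CCTT, off=2): starts [26, 40, 97] → cuts [28, 42, 99]
  OquIII (GCACGC, off=6): starts [32, 60, 90] → cuts [38, 66, 96]
  HnxIII (TCGCAA, off=2): starts [10, 52, 70] → cuts [12, 54, 72]
  ZebIV (GTGACC, off=4): starts [46] → cuts [50]

Pooled cuts: [12, 28, 38, 42, 50, 54, 66, 72, 96, 99]

Fragments:
  [0,12): 12 bp
  [12,28): 16 bp
  [28,38): 10 bp
  [38,42): 4 bp
  [42,50): 8 bp
  [50,54): 4 bp
  [54,66): 12 bp
  [66,72): 6 bp
  [72,96): 24 bp
  [96,99): 3 bp
  [99,111): 12 bp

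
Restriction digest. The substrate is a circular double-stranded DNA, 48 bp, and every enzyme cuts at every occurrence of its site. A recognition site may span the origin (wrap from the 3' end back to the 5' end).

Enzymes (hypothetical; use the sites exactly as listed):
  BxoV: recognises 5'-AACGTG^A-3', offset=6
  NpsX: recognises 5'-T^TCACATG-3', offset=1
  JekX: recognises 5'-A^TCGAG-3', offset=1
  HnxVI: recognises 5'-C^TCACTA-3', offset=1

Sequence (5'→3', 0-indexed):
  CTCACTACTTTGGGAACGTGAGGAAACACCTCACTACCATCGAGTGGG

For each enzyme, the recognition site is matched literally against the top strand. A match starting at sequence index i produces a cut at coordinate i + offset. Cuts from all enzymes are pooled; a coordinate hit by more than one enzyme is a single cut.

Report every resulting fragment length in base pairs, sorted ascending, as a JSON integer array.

[9,10,10,19]

Scan for sites:
  BxoV AACGTGA/6: at [14] ⇒ [20]
  NpsX (TTCACATG, off=1): no sites
  JekX ATCGAG/1: at [38] ⇒ [39]
  HnxVI CTCACTA/1: at [0, 29] ⇒ [1, 30]

Pooled cuts: [1, 20, 30, 39]

Fragment lengths:
  1→20: 19 bp
  20→30: 10 bp
  30→39: 9 bp
  39→1 (wrap): 48-39+1 = 10 bp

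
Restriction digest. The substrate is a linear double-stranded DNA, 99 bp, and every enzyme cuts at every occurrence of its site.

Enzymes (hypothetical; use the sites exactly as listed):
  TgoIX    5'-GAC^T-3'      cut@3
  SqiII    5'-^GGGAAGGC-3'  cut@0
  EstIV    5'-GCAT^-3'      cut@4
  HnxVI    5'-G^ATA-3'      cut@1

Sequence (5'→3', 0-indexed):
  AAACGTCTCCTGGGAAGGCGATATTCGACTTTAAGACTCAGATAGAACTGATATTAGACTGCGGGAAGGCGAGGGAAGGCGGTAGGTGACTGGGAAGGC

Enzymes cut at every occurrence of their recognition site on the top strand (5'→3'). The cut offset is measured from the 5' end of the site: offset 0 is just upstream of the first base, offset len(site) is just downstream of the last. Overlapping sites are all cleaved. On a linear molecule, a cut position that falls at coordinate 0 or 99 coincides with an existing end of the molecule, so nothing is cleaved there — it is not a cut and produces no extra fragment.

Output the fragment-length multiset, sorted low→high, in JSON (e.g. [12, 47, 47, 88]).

Site scan:
  TgoIX GACT/3: at [26, 34, 56, 87] ⇒ [29, 37, 59, 90]
  SqiII GGGAAGGC/0: at [11, 62, 72, 91] ⇒ [11, 62, 72, 91]
  EstIV (GCAT, off=4): no sites
  HnxVI GATA/1: at [19, 40, 49] ⇒ [20, 41, 50]

All cut coordinates (distinct, sorted): [11, 20, 29, 37, 41, 50, 59, 62, 72, 90, 91]

Fragment lengths:
  [0,11): 11 bp
  [11,20): 9 bp
  [20,29): 9 bp
  [29,37): 8 bp
  [37,41): 4 bp
  [41,50): 9 bp
  [50,59): 9 bp
  [59,62): 3 bp
  [62,72): 10 bp
  [72,90): 18 bp
  [90,91): 1 bp
  [91,99): 8 bp

[1,3,4,8,8,9,9,9,9,10,11,18]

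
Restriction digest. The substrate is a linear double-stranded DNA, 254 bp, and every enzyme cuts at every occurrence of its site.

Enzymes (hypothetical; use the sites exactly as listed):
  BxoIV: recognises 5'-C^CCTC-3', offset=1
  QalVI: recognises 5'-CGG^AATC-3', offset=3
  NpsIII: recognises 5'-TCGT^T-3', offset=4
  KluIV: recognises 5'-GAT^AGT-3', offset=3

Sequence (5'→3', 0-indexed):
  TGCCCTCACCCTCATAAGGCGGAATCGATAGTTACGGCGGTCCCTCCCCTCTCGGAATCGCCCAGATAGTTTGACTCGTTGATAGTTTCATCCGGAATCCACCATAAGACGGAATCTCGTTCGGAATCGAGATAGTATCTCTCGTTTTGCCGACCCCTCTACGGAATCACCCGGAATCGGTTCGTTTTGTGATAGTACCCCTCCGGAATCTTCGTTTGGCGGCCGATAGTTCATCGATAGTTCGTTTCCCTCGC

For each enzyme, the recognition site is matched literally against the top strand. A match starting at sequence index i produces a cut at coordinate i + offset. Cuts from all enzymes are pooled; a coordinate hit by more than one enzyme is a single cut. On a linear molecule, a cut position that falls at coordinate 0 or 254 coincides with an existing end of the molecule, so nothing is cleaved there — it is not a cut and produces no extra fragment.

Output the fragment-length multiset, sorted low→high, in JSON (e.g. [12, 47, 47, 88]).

[3,3,4,4,5,6,6,6,7,7,7,8,8,8,9,9,9,10,10,11,11,12,12,12,12,12,13,13,17]

Site scan:
  BxoIV CCCTC/1: at [2, 8, 41, 46, 154, 198, 247] ⇒ [3, 9, 42, 47, 155, 199, 248]
  QalVI CGGAATC/3: at [19, 52, 92, 109, 121, 161, 171, 203] ⇒ [22, 55, 95, 112, 124, 164, 174, 206]
  NpsIII TCGTT/4: at [75, 116, 141, 181, 211, 241] ⇒ [79, 120, 145, 185, 215, 245]
  KluIV GATAGT/3: at [26, 64, 80, 130, 190, 224, 235] ⇒ [29, 67, 83, 133, 193, 227, 238]

All cut coordinates (distinct, sorted): [3, 9, 22, 29, 42, 47, 55, 67, 79, 83, 95, 112, 120, 124, 133, 145, 155, 164, 174, 185, 193, 199, 206, 215, 227, 238, 245, 248]

Fragments:
  [0,3): 3 bp
  [3,9): 6 bp
  [9,22): 13 bp
  [22,29): 7 bp
  [29,42): 13 bp
  [42,47): 5 bp
  [47,55): 8 bp
  [55,67): 12 bp
  [67,79): 12 bp
  [79,83): 4 bp
  [83,95): 12 bp
  [95,112): 17 bp
  [112,120): 8 bp
  [120,124): 4 bp
  [124,133): 9 bp
  [133,145): 12 bp
  [145,155): 10 bp
  [155,164): 9 bp
  [164,174): 10 bp
  [174,185): 11 bp
  [185,193): 8 bp
  [193,199): 6 bp
  [199,206): 7 bp
  [206,215): 9 bp
  [215,227): 12 bp
  [227,238): 11 bp
  [238,245): 7 bp
  [245,248): 3 bp
  [248,254): 6 bp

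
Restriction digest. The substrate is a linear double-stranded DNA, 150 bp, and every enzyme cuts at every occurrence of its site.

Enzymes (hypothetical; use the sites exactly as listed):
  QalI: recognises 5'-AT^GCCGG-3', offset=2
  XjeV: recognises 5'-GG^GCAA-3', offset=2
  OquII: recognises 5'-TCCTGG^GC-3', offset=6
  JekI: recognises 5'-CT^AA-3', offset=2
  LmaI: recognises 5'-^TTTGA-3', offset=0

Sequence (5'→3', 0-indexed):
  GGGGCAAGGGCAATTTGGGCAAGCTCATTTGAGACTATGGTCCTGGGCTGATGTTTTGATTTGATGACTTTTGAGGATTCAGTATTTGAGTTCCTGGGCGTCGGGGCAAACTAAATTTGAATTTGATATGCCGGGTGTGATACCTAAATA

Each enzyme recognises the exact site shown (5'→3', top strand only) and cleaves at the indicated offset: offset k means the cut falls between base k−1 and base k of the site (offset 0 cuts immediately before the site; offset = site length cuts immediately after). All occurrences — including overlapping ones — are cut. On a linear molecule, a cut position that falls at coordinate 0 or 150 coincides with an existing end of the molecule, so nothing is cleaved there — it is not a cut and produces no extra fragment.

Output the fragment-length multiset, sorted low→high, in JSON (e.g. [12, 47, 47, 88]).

Per-enzyme occurrences:
  QalI ATGCCGG/2: at [127] ⇒ [129]
  XjeV GGGCAA/2: at [1, 7, 16, 103] ⇒ [3, 9, 18, 105]
  OquII TCCTGGGC/6: at [40, 91] ⇒ [46, 97]
  JekI CTAA/2: at [110, 143] ⇒ [112, 145]
  LmaI TTTGA/0: at [27, 54, 59, 69, 84, 115, 121] ⇒ [27, 54, 59, 69, 84, 115, 121]

All cut coordinates (distinct, sorted): [3, 9, 18, 27, 46, 54, 59, 69, 84, 97, 105, 112, 115, 121, 129, 145]

Fragment lengths:
  [0,3): 3 bp
  [3,9): 6 bp
  [9,18): 9 bp
  [18,27): 9 bp
  [27,46): 19 bp
  [46,54): 8 bp
  [54,59): 5 bp
  [59,69): 10 bp
  [69,84): 15 bp
  [84,97): 13 bp
  [97,105): 8 bp
  [105,112): 7 bp
  [112,115): 3 bp
  [115,121): 6 bp
  [121,129): 8 bp
  [129,145): 16 bp
  [145,150): 5 bp

[3,3,5,5,6,6,7,8,8,8,9,9,10,13,15,16,19]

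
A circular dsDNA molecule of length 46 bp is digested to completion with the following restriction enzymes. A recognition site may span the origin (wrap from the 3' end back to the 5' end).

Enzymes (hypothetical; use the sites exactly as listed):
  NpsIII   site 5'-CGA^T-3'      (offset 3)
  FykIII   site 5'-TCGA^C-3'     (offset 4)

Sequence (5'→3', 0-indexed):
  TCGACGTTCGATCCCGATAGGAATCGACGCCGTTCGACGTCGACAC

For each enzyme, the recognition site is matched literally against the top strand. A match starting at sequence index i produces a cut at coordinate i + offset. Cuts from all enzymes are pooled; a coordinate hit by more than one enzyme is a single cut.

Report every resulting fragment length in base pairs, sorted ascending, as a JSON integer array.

[6,6,7,7,10,10]

Scan for sites:
  NpsIII CGAT/3: at [8, 14] ⇒ [11, 17]
  FykIII TCGAC/4: at [0, 23, 33, 39] ⇒ [4, 27, 37, 43]

All cut coordinates (distinct, sorted): [4, 11, 17, 27, 37, 43]

Fragments:
  4→11: 7 bp
  11→17: 6 bp
  17→27: 10 bp
  27→37: 10 bp
  37→43: 6 bp
  43→4 (wrap): 46-43+4 = 7 bp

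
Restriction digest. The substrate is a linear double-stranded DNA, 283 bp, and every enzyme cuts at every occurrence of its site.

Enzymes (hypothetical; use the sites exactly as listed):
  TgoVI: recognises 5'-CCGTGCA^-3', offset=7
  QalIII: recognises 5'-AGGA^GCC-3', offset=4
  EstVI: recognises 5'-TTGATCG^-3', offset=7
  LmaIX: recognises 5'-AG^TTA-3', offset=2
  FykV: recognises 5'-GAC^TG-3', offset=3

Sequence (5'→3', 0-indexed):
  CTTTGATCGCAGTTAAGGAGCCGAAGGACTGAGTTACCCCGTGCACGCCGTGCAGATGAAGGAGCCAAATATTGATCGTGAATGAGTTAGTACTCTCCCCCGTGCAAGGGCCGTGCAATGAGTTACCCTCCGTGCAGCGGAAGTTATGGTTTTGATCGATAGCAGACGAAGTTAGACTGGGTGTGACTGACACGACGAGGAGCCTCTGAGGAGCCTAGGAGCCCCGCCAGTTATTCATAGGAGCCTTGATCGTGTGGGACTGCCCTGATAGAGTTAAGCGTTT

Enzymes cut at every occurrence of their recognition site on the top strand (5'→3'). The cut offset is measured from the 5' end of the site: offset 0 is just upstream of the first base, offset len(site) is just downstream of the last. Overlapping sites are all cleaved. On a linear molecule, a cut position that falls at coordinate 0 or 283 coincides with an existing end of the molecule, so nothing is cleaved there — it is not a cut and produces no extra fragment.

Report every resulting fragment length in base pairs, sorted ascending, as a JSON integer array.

Site scan:
  TgoVI CCGTGCA/7: at [38, 47, 99, 110, 129] ⇒ [45, 54, 106, 117, 136]
  QalIII AGGAGCC/4: at [15, 59, 197, 208, 216, 238] ⇒ [19, 63, 201, 212, 220, 242]
  EstVI TTGATCG/7: at [2, 71, 151, 245] ⇒ [9, 78, 158, 252]
  LmaIX AGTTA/2: at [10, 31, 84, 120, 141, 169, 228, 271] ⇒ [12, 33, 86, 122, 143, 171, 230, 273]
  FykV GACTG/3: at [26, 174, 184, 257] ⇒ [29, 177, 187, 260]

All cut coordinates (distinct, sorted): [9, 12, 19, 29, 33, 45, 54, 63, 78, 86, 106, 117, 122, 136, 143, 158, 171, 177, 187, 201, 212, 220, 230, 242, 252, 260, 273]

Fragments:
  [0,9): 9 bp
  [9,12): 3 bp
  [12,19): 7 bp
  [19,29): 10 bp
  [29,33): 4 bp
  [33,45): 12 bp
  [45,54): 9 bp
  [54,63): 9 bp
  [63,78): 15 bp
  [78,86): 8 bp
  [86,106): 20 bp
  [106,117): 11 bp
  [117,122): 5 bp
  [122,136): 14 bp
  [136,143): 7 bp
  [143,158): 15 bp
  [158,171): 13 bp
  [171,177): 6 bp
  [177,187): 10 bp
  [187,201): 14 bp
  [201,212): 11 bp
  [212,220): 8 bp
  [220,230): 10 bp
  [230,242): 12 bp
  [242,252): 10 bp
  [252,260): 8 bp
  [260,273): 13 bp
  [273,283): 10 bp

[3,4,5,6,7,7,8,8,8,9,9,9,10,10,10,10,10,11,11,12,12,13,13,14,14,15,15,20]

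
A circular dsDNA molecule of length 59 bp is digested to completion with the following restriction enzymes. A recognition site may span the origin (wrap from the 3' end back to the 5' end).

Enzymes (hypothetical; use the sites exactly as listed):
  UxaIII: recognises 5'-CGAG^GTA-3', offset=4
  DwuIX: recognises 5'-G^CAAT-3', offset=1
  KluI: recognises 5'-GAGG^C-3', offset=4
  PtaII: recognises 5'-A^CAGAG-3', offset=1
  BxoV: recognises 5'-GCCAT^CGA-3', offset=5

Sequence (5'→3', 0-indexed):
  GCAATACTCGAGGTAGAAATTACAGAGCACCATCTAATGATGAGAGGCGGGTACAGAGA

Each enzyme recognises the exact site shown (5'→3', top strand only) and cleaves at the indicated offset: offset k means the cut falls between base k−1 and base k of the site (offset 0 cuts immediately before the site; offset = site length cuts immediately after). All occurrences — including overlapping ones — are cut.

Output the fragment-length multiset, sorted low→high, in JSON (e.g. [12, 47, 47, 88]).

[6,7,10,11,25]

Scan for sites:
  UxaIII CGAGGTA/4: at [8] ⇒ [12]
  DwuIX GCAAT/1: at [0] ⇒ [1]
  KluI GAGGC/4: at [43] ⇒ [47]
  PtaII ACAGAG/1: at [21, 52] ⇒ [22, 53]
  BxoV (GCCATCGA, off=5): no sites

All cut coordinates (distinct, sorted): [1, 12, 22, 47, 53]

Fragments:
  1→12: 11 bp
  12→22: 10 bp
  22→47: 25 bp
  47→53: 6 bp
  53→1 (wrap): 59-53+1 = 7 bp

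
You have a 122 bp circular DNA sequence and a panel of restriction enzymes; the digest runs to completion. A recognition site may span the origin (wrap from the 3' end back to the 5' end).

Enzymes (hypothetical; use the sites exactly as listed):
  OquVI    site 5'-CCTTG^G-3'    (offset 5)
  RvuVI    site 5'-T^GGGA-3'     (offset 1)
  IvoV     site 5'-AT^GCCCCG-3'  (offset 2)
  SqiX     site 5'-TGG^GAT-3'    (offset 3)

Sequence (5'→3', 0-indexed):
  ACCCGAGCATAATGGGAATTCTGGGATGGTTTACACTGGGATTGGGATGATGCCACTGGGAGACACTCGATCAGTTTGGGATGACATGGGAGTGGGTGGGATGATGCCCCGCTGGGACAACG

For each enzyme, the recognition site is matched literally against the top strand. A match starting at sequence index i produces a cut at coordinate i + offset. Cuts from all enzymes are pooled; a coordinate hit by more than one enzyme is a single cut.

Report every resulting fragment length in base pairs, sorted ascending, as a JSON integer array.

[2,2,2,2,2,4,6,8,8,9,10,12,13,20,22]

Site scan:
  OquVI (CCTTGG, off=5): no sites
  RvuVI (TGGGA, off=1): starts [12, 21, 36, 42, 56, 76, 86, 96, 112] → cuts [13, 22, 37, 43, 57, 77, 87, 97, 113]
  IvoV (ATGCCCCG, off=2): starts [103] → cuts [105]
  SqiX (TGGGAT, off=3): starts [21, 36, 42, 76, 96] → cuts [24, 39, 45, 79, 99]

Pooled cuts: [13, 22, 24, 37, 39, 43, 45, 57, 77, 79, 87, 97, 99, 105, 113]

Fragment lengths:
  13→22: 9 bp
  22→24: 2 bp
  24→37: 13 bp
  37→39: 2 bp
  39→43: 4 bp
  43→45: 2 bp
  45→57: 12 bp
  57→77: 20 bp
  77→79: 2 bp
  79→87: 8 bp
  87→97: 10 bp
  97→99: 2 bp
  99→105: 6 bp
  105→113: 8 bp
  113→13 (wrap): 122-113+13 = 22 bp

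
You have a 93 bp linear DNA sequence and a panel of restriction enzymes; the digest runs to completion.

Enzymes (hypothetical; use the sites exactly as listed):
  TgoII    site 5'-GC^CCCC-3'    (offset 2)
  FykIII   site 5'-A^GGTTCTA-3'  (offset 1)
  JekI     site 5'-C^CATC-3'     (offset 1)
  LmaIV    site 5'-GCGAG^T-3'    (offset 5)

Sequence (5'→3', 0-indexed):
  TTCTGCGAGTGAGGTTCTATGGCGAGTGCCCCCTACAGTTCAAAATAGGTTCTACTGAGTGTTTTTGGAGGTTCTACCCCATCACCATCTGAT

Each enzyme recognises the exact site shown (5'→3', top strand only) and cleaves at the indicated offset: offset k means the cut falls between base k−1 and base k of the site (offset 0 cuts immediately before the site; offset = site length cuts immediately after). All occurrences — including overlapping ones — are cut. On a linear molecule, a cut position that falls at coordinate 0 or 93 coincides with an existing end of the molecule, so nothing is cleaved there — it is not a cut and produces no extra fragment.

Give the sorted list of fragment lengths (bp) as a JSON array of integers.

Per-enzyme occurrences:
  TgoII (GCCCCC, off=2): starts [27] → cuts [29]
  FykIII (AGGTTCTA, off=1): starts [11, 46, 68] → cuts [12, 47, 69]
  JekI (CCATC, off=1): starts [78, 84] → cuts [79, 85]
  LmaIV (GCGAGT, off=5): starts [4, 21] → cuts [9, 26]

Pooled cuts: [9, 12, 26, 29, 47, 69, 79, 85]

Fragments:
  [0,9): 9 bp
  [9,12): 3 bp
  [12,26): 14 bp
  [26,29): 3 bp
  [29,47): 18 bp
  [47,69): 22 bp
  [69,79): 10 bp
  [79,85): 6 bp
  [85,93): 8 bp

[3,3,6,8,9,10,14,18,22]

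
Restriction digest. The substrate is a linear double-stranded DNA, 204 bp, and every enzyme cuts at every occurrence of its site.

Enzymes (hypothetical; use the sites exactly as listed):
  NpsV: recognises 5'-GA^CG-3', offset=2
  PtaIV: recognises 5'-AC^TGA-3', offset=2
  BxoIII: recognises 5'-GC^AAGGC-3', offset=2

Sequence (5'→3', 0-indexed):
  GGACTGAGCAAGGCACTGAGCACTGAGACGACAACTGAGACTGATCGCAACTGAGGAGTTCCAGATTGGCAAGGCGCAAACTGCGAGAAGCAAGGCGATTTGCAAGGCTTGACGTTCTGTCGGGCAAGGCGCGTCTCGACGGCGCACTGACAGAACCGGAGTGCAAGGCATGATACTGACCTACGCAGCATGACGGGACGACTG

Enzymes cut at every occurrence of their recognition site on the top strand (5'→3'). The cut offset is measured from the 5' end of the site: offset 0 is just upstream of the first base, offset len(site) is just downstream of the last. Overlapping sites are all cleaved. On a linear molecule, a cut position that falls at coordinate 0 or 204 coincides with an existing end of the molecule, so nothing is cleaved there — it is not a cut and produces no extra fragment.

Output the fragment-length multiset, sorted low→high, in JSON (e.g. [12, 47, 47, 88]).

Scan for sites:
  NpsV GACG/2: at [26, 110, 137, 191, 196] ⇒ [28, 112, 139, 193, 198]
  PtaIV ACTGA/2: at [2, 14, 21, 33, 39, 49, 145, 174] ⇒ [4, 16, 23, 35, 41, 51, 147, 176]
  BxoIII GCAAGGC/2: at [7, 68, 89, 101, 123, 162] ⇒ [9, 70, 91, 103, 125, 164]

All cut coordinates (distinct, sorted): [4, 9, 16, 23, 28, 35, 41, 51, 70, 91, 103, 112, 125, 139, 147, 164, 176, 193, 198]

Fragments:
  [0,4): 4 bp
  [4,9): 5 bp
  [9,16): 7 bp
  [16,23): 7 bp
  [23,28): 5 bp
  [28,35): 7 bp
  [35,41): 6 bp
  [41,51): 10 bp
  [51,70): 19 bp
  [70,91): 21 bp
  [91,103): 12 bp
  [103,112): 9 bp
  [112,125): 13 bp
  [125,139): 14 bp
  [139,147): 8 bp
  [147,164): 17 bp
  [164,176): 12 bp
  [176,193): 17 bp
  [193,198): 5 bp
  [198,204): 6 bp

[4,5,5,5,6,6,7,7,7,8,9,10,12,12,13,14,17,17,19,21]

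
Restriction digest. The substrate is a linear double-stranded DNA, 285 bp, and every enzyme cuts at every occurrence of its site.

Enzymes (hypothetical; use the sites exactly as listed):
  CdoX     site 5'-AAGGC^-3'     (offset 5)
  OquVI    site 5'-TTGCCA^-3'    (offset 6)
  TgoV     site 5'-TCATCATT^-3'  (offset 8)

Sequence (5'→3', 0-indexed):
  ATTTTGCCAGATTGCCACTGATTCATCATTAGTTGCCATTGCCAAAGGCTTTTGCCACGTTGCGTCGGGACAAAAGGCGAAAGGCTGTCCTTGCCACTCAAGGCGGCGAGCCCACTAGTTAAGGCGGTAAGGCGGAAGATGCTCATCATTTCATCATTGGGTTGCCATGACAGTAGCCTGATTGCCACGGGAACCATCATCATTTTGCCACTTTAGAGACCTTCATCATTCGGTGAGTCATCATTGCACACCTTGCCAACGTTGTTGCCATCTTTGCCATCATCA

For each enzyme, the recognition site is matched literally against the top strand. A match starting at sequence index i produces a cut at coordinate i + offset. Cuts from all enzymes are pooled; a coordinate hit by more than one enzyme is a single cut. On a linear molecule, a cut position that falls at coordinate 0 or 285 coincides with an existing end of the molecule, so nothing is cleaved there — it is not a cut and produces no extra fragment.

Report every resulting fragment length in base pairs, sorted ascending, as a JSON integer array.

Scan for sites:
  CdoX (AAGGC, off=5): starts [44, 73, 80, 99, 120, 128] → cuts [49, 78, 85, 104, 125, 133]
  OquVI (TTGCCA, off=6): starts [3, 11, 32, 38, 51, 90, 161, 181, 204, 252, 264, 273] → cuts [9, 17, 38, 44, 57, 96, 167, 187, 210, 258, 270, 279]
  TgoV (TCATCATT, off=8): starts [22, 142, 150, 196, 222, 237] → cuts [30, 150, 158, 204, 230, 245]

Pooled cuts: [9, 17, 30, 38, 44, 49, 57, 78, 85, 96, 104, 125, 133, 150, 158, 167, 187, 204, 210, 230, 245, 258, 270, 279]

Fragments:
  [0,9): 9 bp
  [9,17): 8 bp
  [17,30): 13 bp
  [30,38): 8 bp
  [38,44): 6 bp
  [44,49): 5 bp
  [49,57): 8 bp
  [57,78): 21 bp
  [78,85): 7 bp
  [85,96): 11 bp
  [96,104): 8 bp
  [104,125): 21 bp
  [125,133): 8 bp
  [133,150): 17 bp
  [150,158): 8 bp
  [158,167): 9 bp
  [167,187): 20 bp
  [187,204): 17 bp
  [204,210): 6 bp
  [210,230): 20 bp
  [230,245): 15 bp
  [245,258): 13 bp
  [258,270): 12 bp
  [270,279): 9 bp
  [279,285): 6 bp

[5,6,6,6,7,8,8,8,8,8,8,9,9,9,11,12,13,13,15,17,17,20,20,21,21]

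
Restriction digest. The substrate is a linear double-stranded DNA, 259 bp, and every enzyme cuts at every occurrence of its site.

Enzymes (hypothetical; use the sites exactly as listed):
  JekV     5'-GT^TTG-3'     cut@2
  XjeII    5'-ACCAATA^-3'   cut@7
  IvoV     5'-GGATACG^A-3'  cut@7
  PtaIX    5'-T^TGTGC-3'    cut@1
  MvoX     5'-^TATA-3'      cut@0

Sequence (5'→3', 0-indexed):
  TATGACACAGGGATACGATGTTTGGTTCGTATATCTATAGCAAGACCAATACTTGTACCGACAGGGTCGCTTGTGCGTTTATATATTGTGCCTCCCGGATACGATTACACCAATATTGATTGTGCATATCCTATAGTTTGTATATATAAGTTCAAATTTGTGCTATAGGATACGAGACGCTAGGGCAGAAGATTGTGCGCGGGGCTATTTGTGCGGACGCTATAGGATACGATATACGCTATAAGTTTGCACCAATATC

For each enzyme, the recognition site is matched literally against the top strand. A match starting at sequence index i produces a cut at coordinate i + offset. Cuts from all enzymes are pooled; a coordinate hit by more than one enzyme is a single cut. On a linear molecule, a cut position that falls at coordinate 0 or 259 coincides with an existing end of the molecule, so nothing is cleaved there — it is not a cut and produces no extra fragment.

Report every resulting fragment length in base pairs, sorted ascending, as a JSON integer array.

[1,2,2,2,2,3,4,5,5,5,6,6,7,7,8,8,11,11,11,11,11,12,14,16,16,17,17,19,20]

Scan for sites:
  JekV GTTTG/2: at [19, 135, 244] ⇒ [21, 137, 246]
  XjeII ACCAATA/7: at [44, 108, 250] ⇒ [51, 115, 257]
  IvoV GGATACGA/7: at [10, 96, 167, 224] ⇒ [17, 103, 174, 231]
  PtaIX TTGTGC/1: at [70, 85, 119, 157, 192, 208] ⇒ [71, 86, 120, 158, 193, 209]
  MvoX TATA/0: at [29, 35, 79, 81, 131, 140, 142, 144, 163, 220, 232, 239] ⇒ [29, 35, 79, 81, 131, 140, 142, 144, 163, 220, 232, 239]

Pooled cuts: [17, 21, 29, 35, 51, 71, 79, 81, 86, 103, 115, 120, 131, 137, 140, 142, 144, 158, 163, 174, 193, 209, 220, 231, 232, 239, 246, 257]

Fragments:
  [0,17): 17 bp
  [17,21): 4 bp
  [21,29): 8 bp
  [29,35): 6 bp
  [35,51): 16 bp
  [51,71): 20 bp
  [71,79): 8 bp
  [79,81): 2 bp
  [81,86): 5 bp
  [86,103): 17 bp
  [103,115): 12 bp
  [115,120): 5 bp
  [120,131): 11 bp
  [131,137): 6 bp
  [137,140): 3 bp
  [140,142): 2 bp
  [142,144): 2 bp
  [144,158): 14 bp
  [158,163): 5 bp
  [163,174): 11 bp
  [174,193): 19 bp
  [193,209): 16 bp
  [209,220): 11 bp
  [220,231): 11 bp
  [231,232): 1 bp
  [232,239): 7 bp
  [239,246): 7 bp
  [246,257): 11 bp
  [257,259): 2 bp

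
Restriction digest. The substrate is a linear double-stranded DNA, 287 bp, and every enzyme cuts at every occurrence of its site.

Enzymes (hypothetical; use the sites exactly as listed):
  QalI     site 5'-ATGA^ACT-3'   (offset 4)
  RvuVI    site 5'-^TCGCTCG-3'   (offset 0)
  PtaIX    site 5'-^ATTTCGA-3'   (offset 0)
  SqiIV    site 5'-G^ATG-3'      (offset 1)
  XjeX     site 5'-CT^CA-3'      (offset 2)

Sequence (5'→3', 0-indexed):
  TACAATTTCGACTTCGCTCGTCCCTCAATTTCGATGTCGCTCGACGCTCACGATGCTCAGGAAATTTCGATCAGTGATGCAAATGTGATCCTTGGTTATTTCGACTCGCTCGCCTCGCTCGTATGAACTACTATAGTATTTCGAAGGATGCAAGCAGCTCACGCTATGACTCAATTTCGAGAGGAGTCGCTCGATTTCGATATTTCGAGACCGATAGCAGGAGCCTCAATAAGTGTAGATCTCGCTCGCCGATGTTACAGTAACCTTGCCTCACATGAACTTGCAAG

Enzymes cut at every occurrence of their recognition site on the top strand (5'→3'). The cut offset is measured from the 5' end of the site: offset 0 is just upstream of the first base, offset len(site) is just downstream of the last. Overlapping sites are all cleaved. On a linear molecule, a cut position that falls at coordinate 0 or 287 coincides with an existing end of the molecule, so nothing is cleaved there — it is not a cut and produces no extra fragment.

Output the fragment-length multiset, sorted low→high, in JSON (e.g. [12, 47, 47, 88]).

[2,2,3,4,4,5,6,6,7,7,8,8,9,9,9,10,10,11,12,12,12,12,12,13,13,15,20,21,25]

Scan for sites:
  QalI (ATGAACT, off=4): starts [122, 274] → cuts [126, 278]
  RvuVI (TCGCTCG, off=0): starts [13, 36, 105, 114, 186, 241] → cuts [13, 36, 105, 114, 186, 241]
  PtaIX (ATTTCGA, off=0): starts [4, 27, 63, 97, 137, 173, 193, 201] → cuts [4, 27, 63, 97, 137, 173, 193, 201]
  SqiIV (GATG, off=1): starts [32, 51, 75, 146, 250] → cuts [33, 52, 76, 147, 251]
  XjeX (CTCA, off=2): starts [23, 46, 55, 157, 169, 224, 269] → cuts [25, 48, 57, 159, 171, 226, 271]

All cut coordinates (distinct, sorted): [4, 13, 25, 27, 33, 36, 48, 52, 57, 63, 76, 97, 105, 114, 126, 137, 147, 159, 171, 173, 186, 193, 201, 226, 241, 251, 271, 278]

Fragments:
  [0,4): 4 bp
  [4,13): 9 bp
  [13,25): 12 bp
  [25,27): 2 bp
  [27,33): 6 bp
  [33,36): 3 bp
  [36,48): 12 bp
  [48,52): 4 bp
  [52,57): 5 bp
  [57,63): 6 bp
  [63,76): 13 bp
  [76,97): 21 bp
  [97,105): 8 bp
  [105,114): 9 bp
  [114,126): 12 bp
  [126,137): 11 bp
  [137,147): 10 bp
  [147,159): 12 bp
  [159,171): 12 bp
  [171,173): 2 bp
  [173,186): 13 bp
  [186,193): 7 bp
  [193,201): 8 bp
  [201,226): 25 bp
  [226,241): 15 bp
  [241,251): 10 bp
  [251,271): 20 bp
  [271,278): 7 bp
  [278,287): 9 bp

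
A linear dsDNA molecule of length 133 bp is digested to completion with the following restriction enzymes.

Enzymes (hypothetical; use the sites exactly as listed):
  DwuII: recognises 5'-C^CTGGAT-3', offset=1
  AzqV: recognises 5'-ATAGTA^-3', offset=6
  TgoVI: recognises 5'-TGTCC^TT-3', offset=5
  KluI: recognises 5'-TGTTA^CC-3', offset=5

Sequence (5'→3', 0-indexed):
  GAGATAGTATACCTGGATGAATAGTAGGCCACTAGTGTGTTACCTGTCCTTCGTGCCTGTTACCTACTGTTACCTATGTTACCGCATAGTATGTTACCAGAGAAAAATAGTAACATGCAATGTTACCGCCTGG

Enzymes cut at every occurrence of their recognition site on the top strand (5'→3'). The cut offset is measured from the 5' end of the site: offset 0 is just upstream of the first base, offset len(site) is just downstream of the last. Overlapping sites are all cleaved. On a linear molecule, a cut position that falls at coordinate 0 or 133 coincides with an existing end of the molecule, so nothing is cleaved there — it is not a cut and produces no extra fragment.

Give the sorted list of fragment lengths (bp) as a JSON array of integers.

[3,5,7,8,9,9,10,10,13,13,14,16,16]

Site scan:
  DwuII (CCTGGAT, off=1): starts [11] → cuts [12]
  AzqV (ATAGTA, off=6): starts [3, 20, 85, 106] → cuts [9, 26, 91, 112]
  TgoVI (TGTCCTT, off=5): starts [44] → cuts [49]
  KluI (TGTTACC, off=5): starts [37, 57, 67, 76, 91, 120] → cuts [42, 62, 72, 81, 96, 125]

Pooled cuts: [9, 12, 26, 42, 49, 62, 72, 81, 91, 96, 112, 125]

Fragments:
  [0,9): 9 bp
  [9,12): 3 bp
  [12,26): 14 bp
  [26,42): 16 bp
  [42,49): 7 bp
  [49,62): 13 bp
  [62,72): 10 bp
  [72,81): 9 bp
  [81,91): 10 bp
  [91,96): 5 bp
  [96,112): 16 bp
  [112,125): 13 bp
  [125,133): 8 bp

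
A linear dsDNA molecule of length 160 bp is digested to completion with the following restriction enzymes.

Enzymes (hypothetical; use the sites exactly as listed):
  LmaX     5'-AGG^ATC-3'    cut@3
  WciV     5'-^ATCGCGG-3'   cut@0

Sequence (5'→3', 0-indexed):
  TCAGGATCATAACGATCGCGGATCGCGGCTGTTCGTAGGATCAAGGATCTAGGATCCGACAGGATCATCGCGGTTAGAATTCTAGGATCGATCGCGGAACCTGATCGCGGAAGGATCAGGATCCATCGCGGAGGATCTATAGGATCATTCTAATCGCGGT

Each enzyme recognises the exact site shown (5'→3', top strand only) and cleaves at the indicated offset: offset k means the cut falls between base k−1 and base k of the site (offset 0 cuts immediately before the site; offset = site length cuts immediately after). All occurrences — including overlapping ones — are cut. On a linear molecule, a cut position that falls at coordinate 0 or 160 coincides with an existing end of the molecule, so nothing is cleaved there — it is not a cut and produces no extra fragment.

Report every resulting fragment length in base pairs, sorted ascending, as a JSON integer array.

Scan for sites:
  LmaX (AGGATC, off=3): starts [2, 36, 43, 50, 60, 83, 111, 117, 131, 140] → cuts [5, 39, 46, 53, 63, 86, 114, 120, 134, 143]
  WciV (ATCGCGG, off=0): starts [14, 21, 66, 90, 103, 124, 152] → cuts [14, 21, 66, 90, 103, 124, 152]

All cut coordinates (distinct, sorted): [5, 14, 21, 39, 46, 53, 63, 66, 86, 90, 103, 114, 120, 124, 134, 143, 152]

Fragment lengths:
  [0,5): 5 bp
  [5,14): 9 bp
  [14,21): 7 bp
  [21,39): 18 bp
  [39,46): 7 bp
  [46,53): 7 bp
  [53,63): 10 bp
  [63,66): 3 bp
  [66,86): 20 bp
  [86,90): 4 bp
  [90,103): 13 bp
  [103,114): 11 bp
  [114,120): 6 bp
  [120,124): 4 bp
  [124,134): 10 bp
  [134,143): 9 bp
  [143,152): 9 bp
  [152,160): 8 bp

[3,4,4,5,6,7,7,7,8,9,9,9,10,10,11,13,18,20]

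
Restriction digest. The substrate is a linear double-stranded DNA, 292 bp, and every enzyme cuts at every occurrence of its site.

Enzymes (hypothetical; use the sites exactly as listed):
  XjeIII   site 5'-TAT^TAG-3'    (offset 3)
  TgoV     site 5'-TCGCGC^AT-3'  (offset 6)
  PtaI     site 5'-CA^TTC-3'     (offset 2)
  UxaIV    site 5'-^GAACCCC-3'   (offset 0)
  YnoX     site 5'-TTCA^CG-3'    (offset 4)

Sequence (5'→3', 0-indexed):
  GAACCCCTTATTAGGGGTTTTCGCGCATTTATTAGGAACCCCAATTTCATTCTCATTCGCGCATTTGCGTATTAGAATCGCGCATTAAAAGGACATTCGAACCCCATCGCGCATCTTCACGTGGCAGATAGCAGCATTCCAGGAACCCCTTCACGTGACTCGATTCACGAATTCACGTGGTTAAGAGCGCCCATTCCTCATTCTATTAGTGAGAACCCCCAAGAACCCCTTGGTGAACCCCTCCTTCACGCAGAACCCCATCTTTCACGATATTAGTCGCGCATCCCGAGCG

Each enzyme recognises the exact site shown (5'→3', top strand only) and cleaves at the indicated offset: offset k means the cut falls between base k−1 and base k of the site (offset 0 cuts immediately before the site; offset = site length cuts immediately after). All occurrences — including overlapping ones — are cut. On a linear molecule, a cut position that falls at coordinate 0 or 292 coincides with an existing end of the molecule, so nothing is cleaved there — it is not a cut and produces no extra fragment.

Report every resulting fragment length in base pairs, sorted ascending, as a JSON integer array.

Scan for sites:
  XjeIII TATTAG/3: at [8, 29, 69, 203, 270] ⇒ [11, 32, 72, 206, 273]
  TgoV TCGCGCAT/6: at [20, 56, 77, 106, 276] ⇒ [26, 62, 83, 112, 282]
  PtaI CATTC/2: at [47, 53, 93, 134, 191, 198] ⇒ [49, 55, 95, 136, 193, 200]
  UxaIV GAACCCC/0: at [0, 35, 98, 142, 212, 222, 234, 252] ⇒ [35, 98, 142, 212, 222, 234, 252] (position 0 is a terminus of the linear molecule — no cut)
  YnoX TTCACG/4: at [115, 149, 163, 171, 244, 263] ⇒ [119, 153, 167, 175, 248, 267]

All cut coordinates (distinct, sorted): [11, 26, 32, 35, 49, 55, 62, 72, 83, 95, 98, 112, 119, 136, 142, 153, 167, 175, 193, 200, 206, 212, 222, 234, 248, 252, 267, 273, 282]

Fragments:
  [0,11): 11 bp
  [11,26): 15 bp
  [26,32): 6 bp
  [32,35): 3 bp
  [35,49): 14 bp
  [49,55): 6 bp
  [55,62): 7 bp
  [62,72): 10 bp
  [72,83): 11 bp
  [83,95): 12 bp
  [95,98): 3 bp
  [98,112): 14 bp
  [112,119): 7 bp
  [119,136): 17 bp
  [136,142): 6 bp
  [142,153): 11 bp
  [153,167): 14 bp
  [167,175): 8 bp
  [175,193): 18 bp
  [193,200): 7 bp
  [200,206): 6 bp
  [206,212): 6 bp
  [212,222): 10 bp
  [222,234): 12 bp
  [234,248): 14 bp
  [248,252): 4 bp
  [252,267): 15 bp
  [267,273): 6 bp
  [273,282): 9 bp
  [282,292): 10 bp

[3,3,4,6,6,6,6,6,6,7,7,7,8,9,10,10,10,11,11,11,12,12,14,14,14,14,15,15,17,18]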